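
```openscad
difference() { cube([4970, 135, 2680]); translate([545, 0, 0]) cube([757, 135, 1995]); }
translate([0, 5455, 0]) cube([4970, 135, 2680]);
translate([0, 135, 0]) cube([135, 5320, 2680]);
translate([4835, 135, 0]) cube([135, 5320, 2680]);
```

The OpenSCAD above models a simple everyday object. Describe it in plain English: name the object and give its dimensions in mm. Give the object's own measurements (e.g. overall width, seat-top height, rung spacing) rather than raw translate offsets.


A single room: four walls, each 2680 mm tall and 135 mm thick, enclosing an outside footprint 4970×5590 mm (x × y), no floor or roof. The front and back walls (−y and +y sides) run the full x-width; the side walls fit between their inner faces. A door opening 757 mm wide and 1995 mm tall is cut through the front wall from the floor up, its −x edge 545 mm from the wall's −x end.


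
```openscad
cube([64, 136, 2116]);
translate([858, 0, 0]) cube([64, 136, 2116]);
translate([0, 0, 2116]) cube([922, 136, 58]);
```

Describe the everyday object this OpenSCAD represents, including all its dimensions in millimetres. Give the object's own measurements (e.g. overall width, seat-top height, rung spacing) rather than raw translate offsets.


A door frame. The clear opening is 794 mm wide and 2116 mm high. Two 64 mm wide jambs, 136 mm deep, stand either side of the opening from the floor to the top of the opening. A 58 mm thick head sits across the top of both jambs, spanning the full outside width of the frame.


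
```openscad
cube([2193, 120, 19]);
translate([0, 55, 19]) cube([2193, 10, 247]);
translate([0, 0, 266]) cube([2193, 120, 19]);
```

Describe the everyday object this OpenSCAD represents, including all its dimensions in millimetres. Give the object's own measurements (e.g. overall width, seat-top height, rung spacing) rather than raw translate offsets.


An I-beam lying along x, 2193 mm long. Overall section height 285 mm. Two flanges 120 mm wide (y) and 19 mm thick, one on the floor and one at the top; a web 10 mm thick runs between them, centred on the flange width.


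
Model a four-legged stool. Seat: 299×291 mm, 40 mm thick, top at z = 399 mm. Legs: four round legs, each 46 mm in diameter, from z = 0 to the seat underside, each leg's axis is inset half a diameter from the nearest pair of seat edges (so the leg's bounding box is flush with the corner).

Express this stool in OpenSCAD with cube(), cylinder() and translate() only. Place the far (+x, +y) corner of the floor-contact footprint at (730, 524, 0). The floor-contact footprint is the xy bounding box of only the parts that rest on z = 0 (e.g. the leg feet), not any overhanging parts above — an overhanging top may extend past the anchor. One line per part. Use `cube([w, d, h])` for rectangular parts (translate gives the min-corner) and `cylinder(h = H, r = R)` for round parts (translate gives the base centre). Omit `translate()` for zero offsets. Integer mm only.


translate([431, 233, 359]) cube([299, 291, 40]);
translate([454, 256, 0]) cylinder(h = 359, r = 23);
translate([707, 256, 0]) cylinder(h = 359, r = 23);
translate([454, 501, 0]) cylinder(h = 359, r = 23);
translate([707, 501, 0]) cylinder(h = 359, r = 23);


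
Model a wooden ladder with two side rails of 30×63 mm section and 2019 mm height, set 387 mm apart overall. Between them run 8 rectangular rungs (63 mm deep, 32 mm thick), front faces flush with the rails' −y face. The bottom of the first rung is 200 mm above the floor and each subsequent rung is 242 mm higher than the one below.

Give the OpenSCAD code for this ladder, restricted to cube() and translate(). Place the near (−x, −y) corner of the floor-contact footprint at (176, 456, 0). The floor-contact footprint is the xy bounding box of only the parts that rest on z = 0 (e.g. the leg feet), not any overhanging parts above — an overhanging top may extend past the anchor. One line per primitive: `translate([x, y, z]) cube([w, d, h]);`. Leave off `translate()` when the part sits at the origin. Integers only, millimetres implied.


translate([176, 456, 0]) cube([30, 63, 2019]);
translate([533, 456, 0]) cube([30, 63, 2019]);
translate([206, 456, 200]) cube([327, 63, 32]);
translate([206, 456, 442]) cube([327, 63, 32]);
translate([206, 456, 684]) cube([327, 63, 32]);
translate([206, 456, 926]) cube([327, 63, 32]);
translate([206, 456, 1168]) cube([327, 63, 32]);
translate([206, 456, 1410]) cube([327, 63, 32]);
translate([206, 456, 1652]) cube([327, 63, 32]);
translate([206, 456, 1894]) cube([327, 63, 32]);


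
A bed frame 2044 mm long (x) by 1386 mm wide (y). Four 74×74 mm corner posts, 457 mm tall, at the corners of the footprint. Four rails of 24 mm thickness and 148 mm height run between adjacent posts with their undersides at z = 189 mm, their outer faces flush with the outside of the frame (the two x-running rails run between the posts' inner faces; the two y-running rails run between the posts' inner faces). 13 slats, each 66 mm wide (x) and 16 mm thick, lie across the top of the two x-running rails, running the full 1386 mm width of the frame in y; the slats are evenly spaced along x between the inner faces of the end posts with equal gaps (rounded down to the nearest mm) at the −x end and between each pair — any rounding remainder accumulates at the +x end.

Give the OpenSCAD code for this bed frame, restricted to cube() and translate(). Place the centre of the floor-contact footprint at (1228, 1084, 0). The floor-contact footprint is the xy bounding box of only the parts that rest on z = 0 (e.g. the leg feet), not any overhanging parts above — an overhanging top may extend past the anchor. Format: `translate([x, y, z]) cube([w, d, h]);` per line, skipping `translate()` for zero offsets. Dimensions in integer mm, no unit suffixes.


// slat z = rail_z + rail_h = 189 + 148 = 337
// slat gap = ⌊(1896 − 13·66) / 14⌋ = 74
translate([206, 391, 0]) cube([74, 74, 457]);
translate([206, 1703, 0]) cube([74, 74, 457]);
translate([2176, 391, 0]) cube([74, 74, 457]);
translate([2176, 1703, 0]) cube([74, 74, 457]);
translate([280, 391, 189]) cube([1896, 24, 148]);
translate([280, 1753, 189]) cube([1896, 24, 148]);
translate([206, 465, 189]) cube([24, 1238, 148]);
translate([2226, 465, 189]) cube([24, 1238, 148]);
translate([354, 391, 337]) cube([66, 1386, 16]);
translate([494, 391, 337]) cube([66, 1386, 16]);
translate([634, 391, 337]) cube([66, 1386, 16]);
translate([774, 391, 337]) cube([66, 1386, 16]);
translate([914, 391, 337]) cube([66, 1386, 16]);
translate([1054, 391, 337]) cube([66, 1386, 16]);
translate([1194, 391, 337]) cube([66, 1386, 16]);
translate([1334, 391, 337]) cube([66, 1386, 16]);
translate([1474, 391, 337]) cube([66, 1386, 16]);
translate([1614, 391, 337]) cube([66, 1386, 16]);
translate([1754, 391, 337]) cube([66, 1386, 16]);
translate([1894, 391, 337]) cube([66, 1386, 16]);
translate([2034, 391, 337]) cube([66, 1386, 16]);


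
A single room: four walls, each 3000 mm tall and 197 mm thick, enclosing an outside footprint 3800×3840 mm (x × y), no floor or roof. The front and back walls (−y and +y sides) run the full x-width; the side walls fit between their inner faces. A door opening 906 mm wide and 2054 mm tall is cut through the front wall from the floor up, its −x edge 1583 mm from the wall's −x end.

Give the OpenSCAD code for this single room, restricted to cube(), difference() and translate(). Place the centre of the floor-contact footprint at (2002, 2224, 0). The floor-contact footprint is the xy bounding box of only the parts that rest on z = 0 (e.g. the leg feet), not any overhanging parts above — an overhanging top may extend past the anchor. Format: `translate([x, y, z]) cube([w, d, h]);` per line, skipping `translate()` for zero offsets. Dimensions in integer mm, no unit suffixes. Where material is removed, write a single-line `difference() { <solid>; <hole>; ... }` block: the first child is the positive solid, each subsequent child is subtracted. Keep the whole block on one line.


difference() { translate([102, 304, 0]) cube([3800, 197, 3000]); translate([1685, 304, 0]) cube([906, 197, 2054]); }
translate([102, 3947, 0]) cube([3800, 197, 3000]);
translate([102, 501, 0]) cube([197, 3446, 3000]);
translate([3705, 501, 0]) cube([197, 3446, 3000]);


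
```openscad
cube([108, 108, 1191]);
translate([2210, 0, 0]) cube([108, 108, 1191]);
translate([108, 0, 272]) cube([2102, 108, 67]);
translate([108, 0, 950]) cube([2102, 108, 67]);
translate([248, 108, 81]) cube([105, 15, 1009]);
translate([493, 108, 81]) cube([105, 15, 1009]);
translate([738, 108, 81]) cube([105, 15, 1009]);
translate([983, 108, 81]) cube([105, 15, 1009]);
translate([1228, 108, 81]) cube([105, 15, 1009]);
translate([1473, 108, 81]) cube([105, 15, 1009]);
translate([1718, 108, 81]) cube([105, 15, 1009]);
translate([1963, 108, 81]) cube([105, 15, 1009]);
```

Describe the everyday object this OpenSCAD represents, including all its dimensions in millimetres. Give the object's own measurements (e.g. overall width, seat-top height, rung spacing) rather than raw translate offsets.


A fence section. Two 108×108 mm posts, 1191 mm tall, stand on the floor with a clear span of 2102 mm between their inner faces. Two horizontal rails of 108×67 mm section span the gap between the posts with their undersides at z = 272 mm and z = 950 mm, flush with the posts' −y face. 8 pickets, each 105 mm wide, 15 mm thick and 1009 mm tall, are fixed to the +y face of the rails with their bottoms at z = 81 mm, spaced across the span with a 140 mm gap after the −x post and between neighbouring pickets, with 142 mm left before the +x post.


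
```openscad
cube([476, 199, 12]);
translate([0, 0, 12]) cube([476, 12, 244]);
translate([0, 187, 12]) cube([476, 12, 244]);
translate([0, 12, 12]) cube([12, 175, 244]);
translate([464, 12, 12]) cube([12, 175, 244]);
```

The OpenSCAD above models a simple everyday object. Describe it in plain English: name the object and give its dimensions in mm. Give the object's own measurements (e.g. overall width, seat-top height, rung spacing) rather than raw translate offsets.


An open-topped rectangular box: outside dimensions 476×199×256 mm, with a uniform wall and base thickness of 12 mm. The base is a full 476×199 slab on the floor; four walls sit on top of the base. The front and back walls (the −y and +y sides) span the full width; the two side walls fit between them.


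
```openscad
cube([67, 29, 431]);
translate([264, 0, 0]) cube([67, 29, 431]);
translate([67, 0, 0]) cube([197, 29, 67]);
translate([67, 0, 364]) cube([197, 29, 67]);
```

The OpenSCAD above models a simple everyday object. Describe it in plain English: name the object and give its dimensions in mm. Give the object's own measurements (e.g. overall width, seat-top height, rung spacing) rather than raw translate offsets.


A rectangular picture frame lying in the x–z plane (depth along y). The opening is 197 mm wide (x) by 297 mm tall (z), surrounded by a border 67 mm wide on all four sides. The frame is 29 mm deep and is made of two full-height vertical stiles with two horizontal rails fitted between them.


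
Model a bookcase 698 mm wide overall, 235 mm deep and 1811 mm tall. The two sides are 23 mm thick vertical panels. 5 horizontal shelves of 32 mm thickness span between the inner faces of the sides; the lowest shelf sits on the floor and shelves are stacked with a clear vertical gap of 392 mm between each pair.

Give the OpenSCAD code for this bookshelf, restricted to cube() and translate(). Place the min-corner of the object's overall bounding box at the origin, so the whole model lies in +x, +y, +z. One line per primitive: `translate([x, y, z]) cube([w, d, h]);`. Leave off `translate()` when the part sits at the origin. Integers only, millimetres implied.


cube([23, 235, 1811]);
translate([675, 0, 0]) cube([23, 235, 1811]);
translate([23, 0, 0]) cube([652, 235, 32]);
translate([23, 0, 424]) cube([652, 235, 32]);
translate([23, 0, 848]) cube([652, 235, 32]);
translate([23, 0, 1272]) cube([652, 235, 32]);
translate([23, 0, 1696]) cube([652, 235, 32]);


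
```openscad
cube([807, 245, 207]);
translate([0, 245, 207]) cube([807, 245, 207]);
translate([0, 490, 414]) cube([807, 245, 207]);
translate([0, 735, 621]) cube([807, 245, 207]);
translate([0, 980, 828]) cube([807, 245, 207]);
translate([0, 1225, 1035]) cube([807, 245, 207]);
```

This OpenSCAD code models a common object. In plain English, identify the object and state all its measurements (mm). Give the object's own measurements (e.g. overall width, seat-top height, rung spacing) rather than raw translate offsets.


A straight staircase of 6 solid steps. Each step is 807 mm wide (x), 245 mm deep (y, the going) and 207 mm tall (the rise). The first step rests on the floor; each subsequent step sits one going further in +y and one rise higher in +z, directly behind and above the previous step with no overlap.


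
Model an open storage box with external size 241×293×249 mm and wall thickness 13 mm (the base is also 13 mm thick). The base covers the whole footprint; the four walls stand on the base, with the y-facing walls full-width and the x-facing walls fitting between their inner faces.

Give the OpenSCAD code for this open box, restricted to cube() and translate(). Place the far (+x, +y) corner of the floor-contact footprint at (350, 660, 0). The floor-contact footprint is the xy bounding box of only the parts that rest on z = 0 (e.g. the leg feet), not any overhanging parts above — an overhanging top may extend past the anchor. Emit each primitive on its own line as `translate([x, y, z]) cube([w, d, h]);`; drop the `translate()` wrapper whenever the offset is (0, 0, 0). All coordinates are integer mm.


translate([109, 367, 0]) cube([241, 293, 13]);
translate([109, 367, 13]) cube([241, 13, 236]);
translate([109, 647, 13]) cube([241, 13, 236]);
translate([109, 380, 13]) cube([13, 267, 236]);
translate([337, 380, 13]) cube([13, 267, 236]);


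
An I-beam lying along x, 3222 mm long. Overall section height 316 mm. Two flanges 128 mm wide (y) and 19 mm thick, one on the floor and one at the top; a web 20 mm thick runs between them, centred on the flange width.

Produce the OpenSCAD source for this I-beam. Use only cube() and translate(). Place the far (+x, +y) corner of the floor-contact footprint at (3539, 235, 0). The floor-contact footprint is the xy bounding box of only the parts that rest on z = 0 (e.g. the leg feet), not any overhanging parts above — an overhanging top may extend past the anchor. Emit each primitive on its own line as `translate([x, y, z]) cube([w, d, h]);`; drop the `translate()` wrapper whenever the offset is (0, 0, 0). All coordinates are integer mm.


translate([317, 107, 0]) cube([3222, 128, 19]);
translate([317, 161, 19]) cube([3222, 20, 278]);
translate([317, 107, 297]) cube([3222, 128, 19]);


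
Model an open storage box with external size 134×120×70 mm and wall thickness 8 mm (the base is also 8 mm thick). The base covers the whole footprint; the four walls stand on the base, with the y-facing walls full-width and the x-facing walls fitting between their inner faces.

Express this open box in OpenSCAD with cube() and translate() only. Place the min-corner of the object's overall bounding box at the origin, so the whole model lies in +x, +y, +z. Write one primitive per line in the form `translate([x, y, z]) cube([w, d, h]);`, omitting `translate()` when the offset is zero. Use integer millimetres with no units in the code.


cube([134, 120, 8]);
translate([0, 0, 8]) cube([134, 8, 62]);
translate([0, 112, 8]) cube([134, 8, 62]);
translate([0, 8, 8]) cube([8, 104, 62]);
translate([126, 8, 8]) cube([8, 104, 62]);


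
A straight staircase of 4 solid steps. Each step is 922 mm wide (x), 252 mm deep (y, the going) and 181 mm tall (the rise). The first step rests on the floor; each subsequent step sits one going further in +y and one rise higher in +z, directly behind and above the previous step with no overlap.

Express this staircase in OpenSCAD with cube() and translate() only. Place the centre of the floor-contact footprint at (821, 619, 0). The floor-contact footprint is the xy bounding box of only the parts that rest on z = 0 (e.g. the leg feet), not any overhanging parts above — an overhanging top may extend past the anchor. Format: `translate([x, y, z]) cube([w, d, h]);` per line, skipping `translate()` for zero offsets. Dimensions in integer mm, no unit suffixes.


translate([360, 493, 0]) cube([922, 252, 181]);
translate([360, 745, 181]) cube([922, 252, 181]);
translate([360, 997, 362]) cube([922, 252, 181]);
translate([360, 1249, 543]) cube([922, 252, 181]);


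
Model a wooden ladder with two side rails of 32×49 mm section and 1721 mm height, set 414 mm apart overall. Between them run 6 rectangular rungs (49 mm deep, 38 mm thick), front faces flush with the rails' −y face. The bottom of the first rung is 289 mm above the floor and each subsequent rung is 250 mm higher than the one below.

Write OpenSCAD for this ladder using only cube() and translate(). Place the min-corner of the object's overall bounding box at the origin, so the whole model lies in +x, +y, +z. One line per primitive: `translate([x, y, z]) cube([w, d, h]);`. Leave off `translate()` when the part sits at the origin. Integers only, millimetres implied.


cube([32, 49, 1721]);
translate([382, 0, 0]) cube([32, 49, 1721]);
translate([32, 0, 289]) cube([350, 49, 38]);
translate([32, 0, 539]) cube([350, 49, 38]);
translate([32, 0, 789]) cube([350, 49, 38]);
translate([32, 0, 1039]) cube([350, 49, 38]);
translate([32, 0, 1289]) cube([350, 49, 38]);
translate([32, 0, 1539]) cube([350, 49, 38]);


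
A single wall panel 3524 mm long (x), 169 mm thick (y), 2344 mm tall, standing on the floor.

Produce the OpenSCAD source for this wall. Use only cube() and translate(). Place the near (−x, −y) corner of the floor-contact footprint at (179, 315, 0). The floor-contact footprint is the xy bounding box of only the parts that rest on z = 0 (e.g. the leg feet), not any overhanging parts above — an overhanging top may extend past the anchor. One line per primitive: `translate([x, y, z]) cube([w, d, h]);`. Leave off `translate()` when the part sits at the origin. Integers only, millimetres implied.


translate([179, 315, 0]) cube([3524, 169, 2344]);


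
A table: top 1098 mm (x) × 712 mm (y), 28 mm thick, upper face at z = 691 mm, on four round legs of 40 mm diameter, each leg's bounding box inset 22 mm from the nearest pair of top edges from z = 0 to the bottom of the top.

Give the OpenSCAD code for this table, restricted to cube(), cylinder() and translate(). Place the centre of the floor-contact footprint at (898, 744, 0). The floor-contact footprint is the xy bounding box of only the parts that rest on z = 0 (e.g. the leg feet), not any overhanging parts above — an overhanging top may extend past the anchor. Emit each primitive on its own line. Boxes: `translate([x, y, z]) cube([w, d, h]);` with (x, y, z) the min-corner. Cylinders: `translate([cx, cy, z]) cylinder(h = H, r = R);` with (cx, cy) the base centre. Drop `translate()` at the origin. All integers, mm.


translate([349, 388, 663]) cube([1098, 712, 28]);
translate([391, 430, 0]) cylinder(h = 663, r = 20);
translate([1405, 430, 0]) cylinder(h = 663, r = 20);
translate([391, 1058, 0]) cylinder(h = 663, r = 20);
translate([1405, 1058, 0]) cylinder(h = 663, r = 20);


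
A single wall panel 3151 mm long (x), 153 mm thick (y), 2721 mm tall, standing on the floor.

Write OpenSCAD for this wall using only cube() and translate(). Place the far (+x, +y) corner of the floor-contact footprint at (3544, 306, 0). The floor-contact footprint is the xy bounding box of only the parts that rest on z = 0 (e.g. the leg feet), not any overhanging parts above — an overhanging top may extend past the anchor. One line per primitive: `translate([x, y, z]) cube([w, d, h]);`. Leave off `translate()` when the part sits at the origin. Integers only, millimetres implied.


translate([393, 153, 0]) cube([3151, 153, 2721]);


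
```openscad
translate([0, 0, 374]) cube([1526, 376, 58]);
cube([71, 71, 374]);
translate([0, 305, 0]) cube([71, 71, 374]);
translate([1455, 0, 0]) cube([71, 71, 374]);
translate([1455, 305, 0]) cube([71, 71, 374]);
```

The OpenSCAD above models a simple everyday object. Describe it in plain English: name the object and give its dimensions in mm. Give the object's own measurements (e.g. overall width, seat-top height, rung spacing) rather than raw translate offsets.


A bench: a 1526×376 mm seat slab, 58 mm thick, top at z = 432 mm, on four 71×71 mm square legs flush with the seat corners and standing on z = 0.


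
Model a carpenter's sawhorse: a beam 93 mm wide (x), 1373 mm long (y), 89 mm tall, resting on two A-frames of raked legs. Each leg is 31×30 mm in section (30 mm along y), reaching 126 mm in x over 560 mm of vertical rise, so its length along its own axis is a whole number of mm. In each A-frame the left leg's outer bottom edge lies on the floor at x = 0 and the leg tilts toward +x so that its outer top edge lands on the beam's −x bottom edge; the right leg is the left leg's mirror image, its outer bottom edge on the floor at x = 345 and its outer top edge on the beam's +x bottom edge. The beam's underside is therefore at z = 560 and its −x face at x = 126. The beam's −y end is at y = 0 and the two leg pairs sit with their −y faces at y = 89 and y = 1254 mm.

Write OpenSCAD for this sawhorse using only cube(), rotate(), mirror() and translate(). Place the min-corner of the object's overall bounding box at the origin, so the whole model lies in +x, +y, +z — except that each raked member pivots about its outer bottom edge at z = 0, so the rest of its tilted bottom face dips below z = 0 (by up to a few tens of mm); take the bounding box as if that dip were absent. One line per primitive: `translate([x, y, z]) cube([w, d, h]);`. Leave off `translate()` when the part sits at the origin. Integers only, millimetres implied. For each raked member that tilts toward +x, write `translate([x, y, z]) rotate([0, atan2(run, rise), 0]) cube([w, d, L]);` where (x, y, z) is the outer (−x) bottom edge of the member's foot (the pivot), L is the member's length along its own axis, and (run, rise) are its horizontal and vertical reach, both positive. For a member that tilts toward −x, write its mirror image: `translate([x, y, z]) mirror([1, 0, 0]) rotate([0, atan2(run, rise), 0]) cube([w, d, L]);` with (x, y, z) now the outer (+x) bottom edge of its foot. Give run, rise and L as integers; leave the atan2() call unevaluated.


// leg length = √(126² + 560²) = 574
// right-leg outer foot x = 2·126 + 93 = 345
// beam min-corner = (126, 0, 560)
translate([126, 0, 560]) cube([93, 1373, 89]);
translate([0, 89, 0]) rotate([0, atan2(126, 560), 0]) cube([31, 30, 574]);
translate([345, 89, 0]) mirror([1, 0, 0]) rotate([0, atan2(126, 560), 0]) cube([31, 30, 574]);
translate([0, 1254, 0]) rotate([0, atan2(126, 560), 0]) cube([31, 30, 574]);
translate([345, 1254, 0]) mirror([1, 0, 0]) rotate([0, atan2(126, 560), 0]) cube([31, 30, 574]);


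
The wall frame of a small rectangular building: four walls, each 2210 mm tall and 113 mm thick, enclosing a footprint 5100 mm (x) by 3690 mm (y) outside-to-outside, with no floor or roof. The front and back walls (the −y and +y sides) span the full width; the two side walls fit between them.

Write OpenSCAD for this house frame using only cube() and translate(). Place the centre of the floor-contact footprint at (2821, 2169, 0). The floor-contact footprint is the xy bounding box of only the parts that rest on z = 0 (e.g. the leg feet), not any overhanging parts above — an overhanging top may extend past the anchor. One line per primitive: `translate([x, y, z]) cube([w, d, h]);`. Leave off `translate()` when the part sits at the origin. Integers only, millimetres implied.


translate([271, 324, 0]) cube([5100, 113, 2210]);
translate([271, 3901, 0]) cube([5100, 113, 2210]);
translate([271, 437, 0]) cube([113, 3464, 2210]);
translate([5258, 437, 0]) cube([113, 3464, 2210]);


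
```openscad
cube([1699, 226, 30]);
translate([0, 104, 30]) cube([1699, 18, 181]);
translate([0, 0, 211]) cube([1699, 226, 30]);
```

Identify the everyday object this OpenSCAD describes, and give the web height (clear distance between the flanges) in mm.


An I-beam. The web height is 181 mm.

Two wide flanges with a thin centred web — an I-beam. Overall 241 mm minus two 30 mm flanges gives a web of 241 − 2·30 = 181 mm.


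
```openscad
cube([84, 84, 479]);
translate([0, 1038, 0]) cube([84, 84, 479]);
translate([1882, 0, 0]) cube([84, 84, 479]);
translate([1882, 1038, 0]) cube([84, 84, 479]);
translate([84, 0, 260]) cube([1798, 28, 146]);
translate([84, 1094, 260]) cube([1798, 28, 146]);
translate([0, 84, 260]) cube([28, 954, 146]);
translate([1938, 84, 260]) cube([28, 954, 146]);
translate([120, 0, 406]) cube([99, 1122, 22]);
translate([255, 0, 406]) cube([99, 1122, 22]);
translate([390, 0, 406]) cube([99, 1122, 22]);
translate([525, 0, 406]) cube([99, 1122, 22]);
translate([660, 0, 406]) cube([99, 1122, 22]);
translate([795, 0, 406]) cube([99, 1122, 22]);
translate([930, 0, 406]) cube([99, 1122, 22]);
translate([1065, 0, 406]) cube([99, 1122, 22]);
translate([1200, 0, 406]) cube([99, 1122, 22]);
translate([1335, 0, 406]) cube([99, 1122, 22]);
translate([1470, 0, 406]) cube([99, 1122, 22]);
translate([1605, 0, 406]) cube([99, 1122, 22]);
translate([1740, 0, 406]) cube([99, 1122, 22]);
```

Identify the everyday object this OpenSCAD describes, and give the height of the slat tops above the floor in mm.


A bed frame. The slat-top height is 428 mm.

Four posts, four rails, and a row of slats — a bed frame. Slats sit on the rails at z = 260 + 146 = 406; with slat thickness 22, the top is 428 mm.


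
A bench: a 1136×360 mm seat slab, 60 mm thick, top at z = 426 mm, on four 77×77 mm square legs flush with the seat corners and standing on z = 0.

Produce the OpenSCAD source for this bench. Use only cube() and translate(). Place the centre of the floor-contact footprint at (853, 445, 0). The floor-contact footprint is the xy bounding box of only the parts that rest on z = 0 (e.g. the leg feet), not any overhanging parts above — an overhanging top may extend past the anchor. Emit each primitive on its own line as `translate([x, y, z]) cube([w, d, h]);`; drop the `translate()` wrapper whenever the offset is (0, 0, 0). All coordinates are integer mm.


translate([285, 265, 366]) cube([1136, 360, 60]);
translate([285, 265, 0]) cube([77, 77, 366]);
translate([285, 548, 0]) cube([77, 77, 366]);
translate([1344, 265, 0]) cube([77, 77, 366]);
translate([1344, 548, 0]) cube([77, 77, 366]);


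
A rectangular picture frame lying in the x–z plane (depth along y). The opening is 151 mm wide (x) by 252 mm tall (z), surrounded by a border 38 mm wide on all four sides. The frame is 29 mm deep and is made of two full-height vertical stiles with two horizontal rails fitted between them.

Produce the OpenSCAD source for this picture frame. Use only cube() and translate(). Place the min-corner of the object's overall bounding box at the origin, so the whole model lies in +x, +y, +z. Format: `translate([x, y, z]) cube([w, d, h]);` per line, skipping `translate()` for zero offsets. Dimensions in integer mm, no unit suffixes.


cube([38, 29, 328]);
translate([189, 0, 0]) cube([38, 29, 328]);
translate([38, 0, 0]) cube([151, 29, 38]);
translate([38, 0, 290]) cube([151, 29, 38]);


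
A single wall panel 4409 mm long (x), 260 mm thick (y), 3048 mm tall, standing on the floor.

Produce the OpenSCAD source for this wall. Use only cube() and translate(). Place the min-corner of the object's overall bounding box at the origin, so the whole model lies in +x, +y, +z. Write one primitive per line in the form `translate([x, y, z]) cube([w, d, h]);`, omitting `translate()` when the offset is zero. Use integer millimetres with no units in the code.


cube([4409, 260, 3048]);


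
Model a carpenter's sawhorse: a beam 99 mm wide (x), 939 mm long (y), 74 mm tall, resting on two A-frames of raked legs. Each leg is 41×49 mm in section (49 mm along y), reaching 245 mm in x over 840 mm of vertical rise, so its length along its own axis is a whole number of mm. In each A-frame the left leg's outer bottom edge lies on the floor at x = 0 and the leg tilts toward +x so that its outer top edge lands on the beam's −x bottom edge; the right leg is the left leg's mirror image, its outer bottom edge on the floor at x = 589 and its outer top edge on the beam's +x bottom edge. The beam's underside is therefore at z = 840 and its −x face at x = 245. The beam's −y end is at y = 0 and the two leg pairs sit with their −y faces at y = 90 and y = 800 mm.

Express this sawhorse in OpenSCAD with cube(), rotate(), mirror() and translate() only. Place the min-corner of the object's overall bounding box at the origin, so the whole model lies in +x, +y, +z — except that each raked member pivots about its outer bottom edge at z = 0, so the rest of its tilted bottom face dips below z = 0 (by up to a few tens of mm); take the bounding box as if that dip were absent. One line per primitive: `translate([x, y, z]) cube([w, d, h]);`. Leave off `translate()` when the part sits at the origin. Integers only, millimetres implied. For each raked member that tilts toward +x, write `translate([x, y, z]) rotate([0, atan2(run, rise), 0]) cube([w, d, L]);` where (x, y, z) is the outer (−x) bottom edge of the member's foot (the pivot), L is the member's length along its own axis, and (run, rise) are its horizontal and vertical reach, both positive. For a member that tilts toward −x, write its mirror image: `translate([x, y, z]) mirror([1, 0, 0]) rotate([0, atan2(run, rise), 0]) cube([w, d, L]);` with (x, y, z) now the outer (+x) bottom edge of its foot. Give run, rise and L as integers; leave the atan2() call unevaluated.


translate([245, 0, 840]) cube([99, 939, 74]);
translate([0, 90, 0]) rotate([0, atan2(245, 840), 0]) cube([41, 49, 875]);
translate([589, 90, 0]) mirror([1, 0, 0]) rotate([0, atan2(245, 840), 0]) cube([41, 49, 875]);
translate([0, 800, 0]) rotate([0, atan2(245, 840), 0]) cube([41, 49, 875]);
translate([589, 800, 0]) mirror([1, 0, 0]) rotate([0, atan2(245, 840), 0]) cube([41, 49, 875]);


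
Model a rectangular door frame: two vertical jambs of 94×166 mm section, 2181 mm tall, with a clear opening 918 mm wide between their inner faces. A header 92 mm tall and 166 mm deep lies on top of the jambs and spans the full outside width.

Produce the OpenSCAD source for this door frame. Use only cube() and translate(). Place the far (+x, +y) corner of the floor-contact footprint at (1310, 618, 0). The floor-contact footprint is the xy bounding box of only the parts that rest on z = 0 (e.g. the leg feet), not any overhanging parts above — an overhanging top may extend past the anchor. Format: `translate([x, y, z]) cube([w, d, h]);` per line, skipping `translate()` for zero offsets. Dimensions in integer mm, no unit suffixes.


translate([204, 452, 0]) cube([94, 166, 2181]);
translate([1216, 452, 0]) cube([94, 166, 2181]);
translate([204, 452, 2181]) cube([1106, 166, 92]);


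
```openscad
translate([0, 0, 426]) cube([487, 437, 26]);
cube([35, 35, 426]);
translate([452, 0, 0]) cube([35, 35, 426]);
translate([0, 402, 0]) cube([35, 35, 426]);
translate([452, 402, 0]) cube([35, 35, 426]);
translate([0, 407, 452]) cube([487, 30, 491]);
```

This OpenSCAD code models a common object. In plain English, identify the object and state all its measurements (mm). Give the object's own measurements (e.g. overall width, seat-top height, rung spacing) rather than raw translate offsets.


A chair. The seat is a 487×437×26 mm slab with its top at z = 452 mm, on four 35×35 mm corner legs (flush with the seat edges, standing on z = 0). A flat backrest 30 mm thick, 491 mm tall, spans the full seat width and rises from the seat top along its +y edge, rear face flush with the rear of the seat.


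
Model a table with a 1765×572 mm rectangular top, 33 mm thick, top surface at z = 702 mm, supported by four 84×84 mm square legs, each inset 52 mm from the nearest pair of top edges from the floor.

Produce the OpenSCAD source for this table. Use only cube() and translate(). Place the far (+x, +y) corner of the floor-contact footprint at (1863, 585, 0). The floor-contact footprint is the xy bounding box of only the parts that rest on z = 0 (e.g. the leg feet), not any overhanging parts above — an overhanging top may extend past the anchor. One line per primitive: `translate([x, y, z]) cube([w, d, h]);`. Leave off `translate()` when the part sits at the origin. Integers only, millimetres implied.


translate([150, 65, 669]) cube([1765, 572, 33]);
translate([202, 117, 0]) cube([84, 84, 669]);
translate([1779, 117, 0]) cube([84, 84, 669]);
translate([202, 501, 0]) cube([84, 84, 669]);
translate([1779, 501, 0]) cube([84, 84, 669]);


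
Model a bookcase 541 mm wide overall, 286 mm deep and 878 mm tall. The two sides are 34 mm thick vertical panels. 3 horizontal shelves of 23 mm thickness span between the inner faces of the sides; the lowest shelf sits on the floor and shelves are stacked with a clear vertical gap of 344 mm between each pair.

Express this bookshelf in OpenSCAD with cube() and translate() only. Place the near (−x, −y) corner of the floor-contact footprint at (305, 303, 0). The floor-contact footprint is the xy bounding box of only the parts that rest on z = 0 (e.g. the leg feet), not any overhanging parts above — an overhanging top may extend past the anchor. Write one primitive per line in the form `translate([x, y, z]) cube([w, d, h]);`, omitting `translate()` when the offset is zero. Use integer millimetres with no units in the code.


translate([305, 303, 0]) cube([34, 286, 878]);
translate([812, 303, 0]) cube([34, 286, 878]);
translate([339, 303, 0]) cube([473, 286, 23]);
translate([339, 303, 367]) cube([473, 286, 23]);
translate([339, 303, 734]) cube([473, 286, 23]);


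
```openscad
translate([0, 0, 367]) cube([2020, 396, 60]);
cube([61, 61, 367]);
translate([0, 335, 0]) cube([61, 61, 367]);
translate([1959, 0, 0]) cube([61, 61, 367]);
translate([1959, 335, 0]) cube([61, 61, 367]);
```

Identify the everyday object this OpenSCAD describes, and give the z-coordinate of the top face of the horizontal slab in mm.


A bench. The seat-top height is 427 mm.

A long slab on four corner posts — a bench. The slab sits at z = 367 with thickness 60, so the top is 367 + 60 = 427 mm.


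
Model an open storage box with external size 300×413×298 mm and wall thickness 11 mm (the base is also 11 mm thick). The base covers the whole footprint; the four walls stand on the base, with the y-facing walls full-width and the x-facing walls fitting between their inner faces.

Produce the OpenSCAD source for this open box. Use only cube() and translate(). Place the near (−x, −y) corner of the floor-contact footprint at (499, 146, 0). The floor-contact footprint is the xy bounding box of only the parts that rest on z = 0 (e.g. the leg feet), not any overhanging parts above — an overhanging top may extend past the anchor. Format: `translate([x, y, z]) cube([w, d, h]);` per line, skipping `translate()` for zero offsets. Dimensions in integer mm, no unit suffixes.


translate([499, 146, 0]) cube([300, 413, 11]);
translate([499, 146, 11]) cube([300, 11, 287]);
translate([499, 548, 11]) cube([300, 11, 287]);
translate([499, 157, 11]) cube([11, 391, 287]);
translate([788, 157, 11]) cube([11, 391, 287]);


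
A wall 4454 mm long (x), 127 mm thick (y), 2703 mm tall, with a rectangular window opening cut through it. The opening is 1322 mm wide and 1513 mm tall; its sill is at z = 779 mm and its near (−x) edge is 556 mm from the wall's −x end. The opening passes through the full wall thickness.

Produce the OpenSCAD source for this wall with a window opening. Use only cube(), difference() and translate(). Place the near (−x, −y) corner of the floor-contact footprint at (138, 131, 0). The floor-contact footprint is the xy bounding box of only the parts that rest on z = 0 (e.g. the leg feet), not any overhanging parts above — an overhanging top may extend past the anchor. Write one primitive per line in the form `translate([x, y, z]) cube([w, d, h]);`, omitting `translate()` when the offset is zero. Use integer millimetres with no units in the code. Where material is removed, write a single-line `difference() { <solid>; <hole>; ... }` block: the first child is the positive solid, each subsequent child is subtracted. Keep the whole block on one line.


difference() { translate([138, 131, 0]) cube([4454, 127, 2703]); translate([694, 131, 779]) cube([1322, 127, 1513]); }


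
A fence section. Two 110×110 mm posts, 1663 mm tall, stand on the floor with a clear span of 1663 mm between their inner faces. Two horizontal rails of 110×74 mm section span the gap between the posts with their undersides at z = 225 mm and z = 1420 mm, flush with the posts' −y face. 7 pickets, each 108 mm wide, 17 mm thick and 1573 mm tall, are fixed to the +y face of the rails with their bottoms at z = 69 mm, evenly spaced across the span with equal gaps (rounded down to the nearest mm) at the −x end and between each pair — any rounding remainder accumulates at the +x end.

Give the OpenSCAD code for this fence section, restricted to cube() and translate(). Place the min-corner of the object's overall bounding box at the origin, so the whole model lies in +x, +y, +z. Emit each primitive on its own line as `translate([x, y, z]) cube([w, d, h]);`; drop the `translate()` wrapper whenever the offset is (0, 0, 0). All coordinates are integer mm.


cube([110, 110, 1663]);
translate([1773, 0, 0]) cube([110, 110, 1663]);
translate([110, 0, 225]) cube([1663, 110, 74]);
translate([110, 0, 1420]) cube([1663, 110, 74]);
translate([223, 110, 69]) cube([108, 17, 1573]);
translate([444, 110, 69]) cube([108, 17, 1573]);
translate([665, 110, 69]) cube([108, 17, 1573]);
translate([886, 110, 69]) cube([108, 17, 1573]);
translate([1107, 110, 69]) cube([108, 17, 1573]);
translate([1328, 110, 69]) cube([108, 17, 1573]);
translate([1549, 110, 69]) cube([108, 17, 1573]);


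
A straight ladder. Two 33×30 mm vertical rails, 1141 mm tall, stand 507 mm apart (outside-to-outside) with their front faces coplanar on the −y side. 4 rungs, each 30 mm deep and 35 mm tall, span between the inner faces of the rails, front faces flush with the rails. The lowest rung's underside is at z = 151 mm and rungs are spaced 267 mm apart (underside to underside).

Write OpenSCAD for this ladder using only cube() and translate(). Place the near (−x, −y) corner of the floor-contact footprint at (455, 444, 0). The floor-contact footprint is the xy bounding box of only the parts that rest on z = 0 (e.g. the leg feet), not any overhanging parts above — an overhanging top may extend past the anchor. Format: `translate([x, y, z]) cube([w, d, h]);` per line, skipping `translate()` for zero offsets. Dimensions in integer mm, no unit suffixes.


translate([455, 444, 0]) cube([33, 30, 1141]);
translate([929, 444, 0]) cube([33, 30, 1141]);
translate([488, 444, 151]) cube([441, 30, 35]);
translate([488, 444, 418]) cube([441, 30, 35]);
translate([488, 444, 685]) cube([441, 30, 35]);
translate([488, 444, 952]) cube([441, 30, 35]);


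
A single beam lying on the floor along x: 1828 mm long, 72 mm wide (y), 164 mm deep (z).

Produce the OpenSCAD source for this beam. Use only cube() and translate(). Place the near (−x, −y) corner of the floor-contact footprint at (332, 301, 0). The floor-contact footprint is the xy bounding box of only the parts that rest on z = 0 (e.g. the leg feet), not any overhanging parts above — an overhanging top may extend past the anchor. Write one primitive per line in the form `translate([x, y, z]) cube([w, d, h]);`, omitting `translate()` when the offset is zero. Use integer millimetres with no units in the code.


translate([332, 301, 0]) cube([1828, 72, 164]);


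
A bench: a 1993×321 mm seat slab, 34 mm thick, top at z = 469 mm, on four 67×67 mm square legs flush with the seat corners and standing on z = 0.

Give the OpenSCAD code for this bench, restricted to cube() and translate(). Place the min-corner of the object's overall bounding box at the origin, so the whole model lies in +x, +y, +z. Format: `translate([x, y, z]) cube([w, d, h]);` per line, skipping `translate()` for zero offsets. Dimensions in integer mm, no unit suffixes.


translate([0, 0, 435]) cube([1993, 321, 34]);
cube([67, 67, 435]);
translate([0, 254, 0]) cube([67, 67, 435]);
translate([1926, 0, 0]) cube([67, 67, 435]);
translate([1926, 254, 0]) cube([67, 67, 435]);
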